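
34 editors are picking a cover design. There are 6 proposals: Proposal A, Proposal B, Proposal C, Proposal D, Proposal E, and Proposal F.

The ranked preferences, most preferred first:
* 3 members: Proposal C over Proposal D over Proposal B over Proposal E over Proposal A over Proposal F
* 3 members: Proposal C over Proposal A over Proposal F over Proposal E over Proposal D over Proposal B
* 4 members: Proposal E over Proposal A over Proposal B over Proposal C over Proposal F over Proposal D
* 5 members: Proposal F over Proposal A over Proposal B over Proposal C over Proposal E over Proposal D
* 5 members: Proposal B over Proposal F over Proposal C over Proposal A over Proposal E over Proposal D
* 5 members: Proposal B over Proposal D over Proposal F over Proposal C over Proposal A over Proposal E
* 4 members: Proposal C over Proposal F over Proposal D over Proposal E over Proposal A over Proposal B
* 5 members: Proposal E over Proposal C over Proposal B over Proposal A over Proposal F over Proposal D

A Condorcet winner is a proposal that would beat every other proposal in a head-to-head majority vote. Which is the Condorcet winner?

Proposal B

Proposal B vs Proposal A: 18–16
Proposal B vs Proposal C: 19–15
Proposal B vs Proposal D: 24–10
Proposal B vs Proposal E: 18–16
Proposal B vs Proposal F: 22–12
Proposal B beats every other proposal.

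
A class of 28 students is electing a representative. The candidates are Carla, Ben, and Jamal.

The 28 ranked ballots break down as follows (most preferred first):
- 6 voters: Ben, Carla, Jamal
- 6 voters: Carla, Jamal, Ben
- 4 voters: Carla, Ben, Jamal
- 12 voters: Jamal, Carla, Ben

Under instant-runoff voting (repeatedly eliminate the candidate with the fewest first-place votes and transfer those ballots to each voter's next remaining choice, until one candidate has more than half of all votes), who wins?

Carla

Round 1: Carla 10, Ben 6, Jamal 12. Ben eliminated.
Round 2: Carla 16, Jamal 12. Carla has a majority (≥15).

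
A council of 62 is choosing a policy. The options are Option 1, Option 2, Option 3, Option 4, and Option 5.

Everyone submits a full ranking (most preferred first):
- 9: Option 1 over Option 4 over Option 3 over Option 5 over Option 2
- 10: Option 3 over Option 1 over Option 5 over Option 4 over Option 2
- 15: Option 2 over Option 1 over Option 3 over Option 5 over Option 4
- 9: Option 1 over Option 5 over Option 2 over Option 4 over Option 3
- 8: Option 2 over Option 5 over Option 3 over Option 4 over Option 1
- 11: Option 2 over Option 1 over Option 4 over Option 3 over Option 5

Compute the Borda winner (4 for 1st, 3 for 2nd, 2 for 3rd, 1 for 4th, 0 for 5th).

Option 1: 9×4 + 10×3 + 15×3 + 9×4 + 8×0 + 11×3 = 180
Option 2: 9×0 + 10×0 + 15×4 + 9×2 + 8×4 + 11×4 = 154
Option 3: 9×2 + 10×4 + 15×2 + 9×0 + 8×2 + 11×1 = 115
Option 4: 9×3 + 10×1 + 15×0 + 9×1 + 8×1 + 11×2 = 76
Option 5: 9×1 + 10×2 + 15×1 + 9×3 + 8×3 + 11×0 = 95

Option 1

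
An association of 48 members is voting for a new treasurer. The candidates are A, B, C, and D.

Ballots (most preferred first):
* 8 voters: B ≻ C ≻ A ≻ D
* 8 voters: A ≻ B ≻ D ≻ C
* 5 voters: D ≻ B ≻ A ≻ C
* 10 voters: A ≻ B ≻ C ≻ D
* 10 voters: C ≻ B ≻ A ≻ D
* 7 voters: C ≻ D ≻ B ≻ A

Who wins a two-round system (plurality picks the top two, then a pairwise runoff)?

C

Round 1 first-place votes: A 18, B 8, C 17, D 5. A and C advance.
Runoff: A is ranked above C on 23 ballots, C above A on 25.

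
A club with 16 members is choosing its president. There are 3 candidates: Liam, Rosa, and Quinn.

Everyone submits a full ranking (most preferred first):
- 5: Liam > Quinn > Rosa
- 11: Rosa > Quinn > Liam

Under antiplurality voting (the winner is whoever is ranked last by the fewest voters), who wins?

Quinn

Last-place votes: Liam 11, Rosa 5, Quinn 0.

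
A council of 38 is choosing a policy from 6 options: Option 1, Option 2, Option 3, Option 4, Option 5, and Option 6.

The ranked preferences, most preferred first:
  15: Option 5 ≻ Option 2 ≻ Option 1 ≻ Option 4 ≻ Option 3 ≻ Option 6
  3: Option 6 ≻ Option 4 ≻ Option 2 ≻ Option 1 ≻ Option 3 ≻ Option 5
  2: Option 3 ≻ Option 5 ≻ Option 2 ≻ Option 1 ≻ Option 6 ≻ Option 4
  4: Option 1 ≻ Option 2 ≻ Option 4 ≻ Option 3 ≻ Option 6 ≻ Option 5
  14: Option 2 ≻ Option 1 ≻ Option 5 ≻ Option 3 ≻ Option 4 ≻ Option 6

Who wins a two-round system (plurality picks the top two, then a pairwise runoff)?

Round 1 first-place votes: Option 1 4, Option 2 14, Option 3 2, Option 4 0, Option 5 15, Option 6 3. Option 5 and Option 2 advance.
Runoff: Option 5 is ranked above Option 2 on 17 ballots, Option 2 above Option 5 on 21.

Option 2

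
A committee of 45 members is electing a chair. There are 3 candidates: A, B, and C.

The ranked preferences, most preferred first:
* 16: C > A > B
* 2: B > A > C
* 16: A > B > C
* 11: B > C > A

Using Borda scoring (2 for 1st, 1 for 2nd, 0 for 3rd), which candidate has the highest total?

A

A: 16×1 + 2×1 + 16×2 + 11×0 = 50
B: 16×0 + 2×2 + 16×1 + 11×2 = 42
C: 16×2 + 2×0 + 16×0 + 11×1 = 43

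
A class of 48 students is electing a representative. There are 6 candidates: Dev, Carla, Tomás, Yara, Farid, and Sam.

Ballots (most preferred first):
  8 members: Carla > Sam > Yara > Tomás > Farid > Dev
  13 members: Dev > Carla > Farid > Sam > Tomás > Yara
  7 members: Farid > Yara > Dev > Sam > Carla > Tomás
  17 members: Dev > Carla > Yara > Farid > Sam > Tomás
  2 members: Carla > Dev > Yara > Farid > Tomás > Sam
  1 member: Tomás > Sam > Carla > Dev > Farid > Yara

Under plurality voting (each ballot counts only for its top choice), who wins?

First-place votes: Dev 30, Carla 10, Tomás 1, Yara 0, Farid 7, Sam 0.

Dev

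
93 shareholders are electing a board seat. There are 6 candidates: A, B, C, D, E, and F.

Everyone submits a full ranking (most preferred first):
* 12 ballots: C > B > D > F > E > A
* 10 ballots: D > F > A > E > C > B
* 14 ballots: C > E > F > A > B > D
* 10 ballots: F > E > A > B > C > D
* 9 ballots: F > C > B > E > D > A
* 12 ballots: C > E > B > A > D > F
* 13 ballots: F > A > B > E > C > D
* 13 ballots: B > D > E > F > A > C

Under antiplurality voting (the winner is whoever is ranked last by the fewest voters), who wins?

Last-place votes: A 21, B 10, C 13, D 37, E 0, F 12.

E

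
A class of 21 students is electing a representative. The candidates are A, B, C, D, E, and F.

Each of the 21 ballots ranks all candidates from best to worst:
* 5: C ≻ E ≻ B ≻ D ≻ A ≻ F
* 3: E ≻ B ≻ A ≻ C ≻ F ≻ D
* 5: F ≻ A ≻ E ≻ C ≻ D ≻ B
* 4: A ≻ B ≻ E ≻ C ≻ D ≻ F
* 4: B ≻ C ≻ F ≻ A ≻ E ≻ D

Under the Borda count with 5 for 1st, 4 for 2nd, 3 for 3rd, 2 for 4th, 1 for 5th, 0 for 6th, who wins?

A: 5×1 + 3×3 + 5×4 + 4×5 + 4×2 = 62
B: 5×3 + 3×4 + 5×0 + 4×4 + 4×5 = 63
C: 5×5 + 3×2 + 5×2 + 4×2 + 4×4 = 65
D: 5×2 + 3×0 + 5×1 + 4×1 + 4×0 = 19
E: 5×4 + 3×5 + 5×3 + 4×3 + 4×1 = 66
F: 5×0 + 3×1 + 5×5 + 4×0 + 4×3 = 40

E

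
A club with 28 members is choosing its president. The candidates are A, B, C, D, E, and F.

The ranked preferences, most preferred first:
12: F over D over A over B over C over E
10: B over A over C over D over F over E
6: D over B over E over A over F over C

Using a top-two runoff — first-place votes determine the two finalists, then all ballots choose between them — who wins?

B

Round 1 first-place votes: A 0, B 10, C 0, D 6, E 0, F 12. F and B advance.
Runoff: F is ranked above B on 12 ballots, B above F on 16.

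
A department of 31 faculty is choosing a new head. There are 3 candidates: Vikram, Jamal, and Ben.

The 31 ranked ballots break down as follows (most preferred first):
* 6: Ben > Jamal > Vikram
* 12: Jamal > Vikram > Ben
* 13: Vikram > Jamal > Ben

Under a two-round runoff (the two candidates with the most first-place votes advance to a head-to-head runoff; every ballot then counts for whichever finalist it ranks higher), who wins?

Jamal

Round 1 first-place votes: Vikram 13, Jamal 12, Ben 6. Vikram and Jamal advance.
Runoff: Vikram is ranked above Jamal on 13 ballots, Jamal above Vikram on 18.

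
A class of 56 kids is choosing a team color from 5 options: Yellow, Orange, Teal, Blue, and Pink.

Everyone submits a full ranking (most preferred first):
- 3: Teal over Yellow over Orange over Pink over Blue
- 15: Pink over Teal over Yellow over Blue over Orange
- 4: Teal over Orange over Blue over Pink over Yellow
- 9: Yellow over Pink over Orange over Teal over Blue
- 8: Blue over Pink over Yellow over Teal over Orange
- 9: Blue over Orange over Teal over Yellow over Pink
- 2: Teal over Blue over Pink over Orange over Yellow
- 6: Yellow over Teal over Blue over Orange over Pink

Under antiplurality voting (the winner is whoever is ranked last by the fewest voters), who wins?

Teal

Last-place votes: Yellow 6, Orange 23, Teal 0, Blue 12, Pink 15.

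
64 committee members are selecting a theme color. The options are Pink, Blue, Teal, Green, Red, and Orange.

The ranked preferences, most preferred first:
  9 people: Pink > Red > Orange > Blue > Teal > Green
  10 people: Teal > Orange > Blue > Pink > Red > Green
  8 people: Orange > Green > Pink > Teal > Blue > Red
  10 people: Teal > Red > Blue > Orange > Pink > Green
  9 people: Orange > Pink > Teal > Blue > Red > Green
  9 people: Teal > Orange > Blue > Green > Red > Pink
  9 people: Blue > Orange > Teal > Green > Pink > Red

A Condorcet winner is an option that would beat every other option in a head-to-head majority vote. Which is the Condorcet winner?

Orange

Orange vs Pink: 55–9
Orange vs Blue: 45–19
Orange vs Teal: 35–29
Orange vs Green: 64–0
Orange vs Red: 45–19
Orange beats every other option.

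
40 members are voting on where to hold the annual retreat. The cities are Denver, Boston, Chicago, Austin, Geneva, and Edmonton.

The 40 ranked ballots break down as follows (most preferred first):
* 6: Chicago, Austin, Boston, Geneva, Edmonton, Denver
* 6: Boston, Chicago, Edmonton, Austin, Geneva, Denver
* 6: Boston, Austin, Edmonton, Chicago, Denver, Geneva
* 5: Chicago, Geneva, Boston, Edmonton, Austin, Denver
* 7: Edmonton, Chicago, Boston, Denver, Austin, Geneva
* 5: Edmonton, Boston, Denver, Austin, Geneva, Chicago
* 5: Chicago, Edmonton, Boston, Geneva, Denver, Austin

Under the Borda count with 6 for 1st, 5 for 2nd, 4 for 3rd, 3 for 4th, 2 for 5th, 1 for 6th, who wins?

Denver: 6×1 + 6×1 + 6×2 + 5×1 + 7×3 + 5×4 + 5×2 = 80
Boston: 6×4 + 6×6 + 6×6 + 5×4 + 7×4 + 5×5 + 5×4 = 189
Chicago: 6×6 + 6×5 + 6×3 + 5×6 + 7×5 + 5×1 + 5×6 = 184
Austin: 6×5 + 6×3 + 6×5 + 5×2 + 7×2 + 5×3 + 5×1 = 122
Geneva: 6×3 + 6×2 + 6×1 + 5×5 + 7×1 + 5×2 + 5×3 = 93
Edmonton: 6×2 + 6×4 + 6×4 + 5×3 + 7×6 + 5×6 + 5×5 = 172

Boston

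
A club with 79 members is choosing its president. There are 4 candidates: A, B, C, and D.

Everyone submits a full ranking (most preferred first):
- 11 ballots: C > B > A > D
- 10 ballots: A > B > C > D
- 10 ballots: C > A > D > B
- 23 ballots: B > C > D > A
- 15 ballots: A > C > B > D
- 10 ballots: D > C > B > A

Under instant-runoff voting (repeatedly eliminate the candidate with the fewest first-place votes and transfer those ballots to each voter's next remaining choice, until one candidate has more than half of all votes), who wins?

Round 1: A 25, B 23, C 21, D 10. D eliminated.
Round 2: A 25, B 23, C 31. B eliminated.
Round 3: A 25, C 54. C has a majority (≥40).

C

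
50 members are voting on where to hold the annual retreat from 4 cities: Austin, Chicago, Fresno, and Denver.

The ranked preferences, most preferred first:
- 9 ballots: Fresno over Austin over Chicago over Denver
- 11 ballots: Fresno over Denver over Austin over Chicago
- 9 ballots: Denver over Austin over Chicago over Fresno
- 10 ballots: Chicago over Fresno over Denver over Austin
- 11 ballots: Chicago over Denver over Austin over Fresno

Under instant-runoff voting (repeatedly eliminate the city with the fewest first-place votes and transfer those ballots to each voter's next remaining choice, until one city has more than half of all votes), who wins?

Round 1: Austin 0, Chicago 21, Fresno 20, Denver 9. Austin eliminated.
Round 2: Chicago 21, Fresno 20, Denver 9. Denver eliminated.
Round 3: Chicago 30, Fresno 20. Chicago has a majority (≥26).

Chicago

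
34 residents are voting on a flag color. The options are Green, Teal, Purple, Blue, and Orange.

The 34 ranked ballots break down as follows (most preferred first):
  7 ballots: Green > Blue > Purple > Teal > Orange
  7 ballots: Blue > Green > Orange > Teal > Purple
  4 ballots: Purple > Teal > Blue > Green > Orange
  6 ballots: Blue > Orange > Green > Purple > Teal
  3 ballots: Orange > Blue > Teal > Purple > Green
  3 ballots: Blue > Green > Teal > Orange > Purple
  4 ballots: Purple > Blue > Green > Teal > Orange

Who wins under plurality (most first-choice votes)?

First-place votes: Green 7, Teal 0, Purple 8, Blue 16, Orange 3.

Blue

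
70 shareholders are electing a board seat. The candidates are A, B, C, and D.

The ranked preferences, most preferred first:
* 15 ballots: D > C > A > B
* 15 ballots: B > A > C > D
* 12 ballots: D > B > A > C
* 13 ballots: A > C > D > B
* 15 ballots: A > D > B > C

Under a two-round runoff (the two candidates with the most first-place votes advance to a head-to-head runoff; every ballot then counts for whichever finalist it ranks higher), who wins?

Round 1 first-place votes: A 28, B 15, C 0, D 27. A and D advance.
Runoff: A is ranked above D on 43 ballots, D above A on 27.

A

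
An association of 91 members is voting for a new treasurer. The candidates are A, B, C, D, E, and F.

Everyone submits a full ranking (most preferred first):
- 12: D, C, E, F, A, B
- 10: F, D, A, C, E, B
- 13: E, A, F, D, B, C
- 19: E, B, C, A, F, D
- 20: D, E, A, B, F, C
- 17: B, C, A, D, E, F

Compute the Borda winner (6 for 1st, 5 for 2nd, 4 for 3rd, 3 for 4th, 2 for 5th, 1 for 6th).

A: 12×2 + 10×4 + 13×5 + 19×3 + 20×4 + 17×4 = 334
B: 12×1 + 10×1 + 13×2 + 19×5 + 20×3 + 17×6 = 305
C: 12×5 + 10×3 + 13×1 + 19×4 + 20×1 + 17×5 = 284
D: 12×6 + 10×5 + 13×3 + 19×1 + 20×6 + 17×3 = 351
E: 12×4 + 10×2 + 13×6 + 19×6 + 20×5 + 17×2 = 394
F: 12×3 + 10×6 + 13×4 + 19×2 + 20×2 + 17×1 = 243

E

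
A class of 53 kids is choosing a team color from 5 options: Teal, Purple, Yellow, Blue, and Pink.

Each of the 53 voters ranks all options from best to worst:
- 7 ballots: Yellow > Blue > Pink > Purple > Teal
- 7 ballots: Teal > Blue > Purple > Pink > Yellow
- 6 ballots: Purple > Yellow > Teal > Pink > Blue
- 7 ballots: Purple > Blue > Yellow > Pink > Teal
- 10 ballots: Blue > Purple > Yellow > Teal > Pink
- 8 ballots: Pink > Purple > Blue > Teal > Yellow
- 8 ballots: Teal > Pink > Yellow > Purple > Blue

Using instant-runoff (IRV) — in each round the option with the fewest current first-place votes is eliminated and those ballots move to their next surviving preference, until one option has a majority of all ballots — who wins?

Round 1: Teal 15, Purple 13, Yellow 7, Blue 10, Pink 8. Yellow eliminated.
Round 2: Teal 15, Purple 13, Blue 17, Pink 8. Pink eliminated.
Round 3: Teal 15, Purple 21, Blue 17. Teal eliminated.
Round 4: Purple 29, Blue 24. Purple has a majority (≥27).

Purple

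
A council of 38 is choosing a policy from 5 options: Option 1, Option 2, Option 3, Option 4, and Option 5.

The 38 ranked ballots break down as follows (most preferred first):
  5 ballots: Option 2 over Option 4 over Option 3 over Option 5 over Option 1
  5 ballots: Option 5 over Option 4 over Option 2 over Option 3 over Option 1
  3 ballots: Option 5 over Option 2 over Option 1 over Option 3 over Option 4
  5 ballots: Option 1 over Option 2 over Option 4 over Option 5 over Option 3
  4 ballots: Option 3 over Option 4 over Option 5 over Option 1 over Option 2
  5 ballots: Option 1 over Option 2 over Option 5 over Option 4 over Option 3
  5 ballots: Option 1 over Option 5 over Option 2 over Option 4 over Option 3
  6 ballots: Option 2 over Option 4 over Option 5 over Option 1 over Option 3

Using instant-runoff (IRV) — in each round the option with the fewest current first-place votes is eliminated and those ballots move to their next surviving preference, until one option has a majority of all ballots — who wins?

Option 5

Round 1: Option 1 15, Option 2 11, Option 3 4, Option 4 0, Option 5 8. Option 4 eliminated.
Round 2: Option 1 15, Option 2 11, Option 3 4, Option 5 8. Option 3 eliminated.
Round 3: Option 1 15, Option 2 11, Option 5 12. Option 2 eliminated.
Round 4: Option 1 15, Option 5 23. Option 5 has a majority (≥20).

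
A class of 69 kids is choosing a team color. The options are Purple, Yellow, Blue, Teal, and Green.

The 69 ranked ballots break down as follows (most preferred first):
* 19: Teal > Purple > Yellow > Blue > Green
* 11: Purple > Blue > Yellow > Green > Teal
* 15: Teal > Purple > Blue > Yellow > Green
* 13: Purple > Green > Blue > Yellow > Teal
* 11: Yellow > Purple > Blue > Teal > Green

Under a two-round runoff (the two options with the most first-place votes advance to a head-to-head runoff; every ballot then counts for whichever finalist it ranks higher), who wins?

Purple

Round 1 first-place votes: Purple 24, Yellow 11, Blue 0, Teal 34, Green 0. Teal and Purple advance.
Runoff: Teal is ranked above Purple on 34 ballots, Purple above Teal on 35.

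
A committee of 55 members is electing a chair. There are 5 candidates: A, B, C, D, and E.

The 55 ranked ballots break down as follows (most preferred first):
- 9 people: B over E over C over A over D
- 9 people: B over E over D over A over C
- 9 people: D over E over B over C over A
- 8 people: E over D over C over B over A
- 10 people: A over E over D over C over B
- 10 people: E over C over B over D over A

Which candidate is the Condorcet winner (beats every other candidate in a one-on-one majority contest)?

E vs A: 45–10
E vs B: 37–18
E vs C: 55–0
E vs D: 46–9
E beats every other candidate.

E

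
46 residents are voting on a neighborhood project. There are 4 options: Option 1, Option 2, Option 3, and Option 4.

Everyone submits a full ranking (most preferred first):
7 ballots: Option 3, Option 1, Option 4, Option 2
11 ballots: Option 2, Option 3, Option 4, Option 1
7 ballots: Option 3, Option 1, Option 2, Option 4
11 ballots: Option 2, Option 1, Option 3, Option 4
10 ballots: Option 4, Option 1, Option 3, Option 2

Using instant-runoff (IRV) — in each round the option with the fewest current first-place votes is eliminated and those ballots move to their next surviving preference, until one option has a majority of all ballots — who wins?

Round 1: Option 1 0, Option 2 22, Option 3 14, Option 4 10. Option 1 eliminated.
Round 2: Option 2 22, Option 3 14, Option 4 10. Option 4 eliminated.
Round 3: Option 2 22, Option 3 24. Option 3 has a majority (≥24).

Option 3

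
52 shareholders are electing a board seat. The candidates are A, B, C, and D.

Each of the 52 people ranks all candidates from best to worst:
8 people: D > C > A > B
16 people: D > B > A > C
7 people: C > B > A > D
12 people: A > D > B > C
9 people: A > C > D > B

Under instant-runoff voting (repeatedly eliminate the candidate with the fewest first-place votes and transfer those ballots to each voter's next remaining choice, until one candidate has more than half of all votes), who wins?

Round 1: A 21, B 0, C 7, D 24. B eliminated.
Round 2: A 21, C 7, D 24. C eliminated.
Round 3: A 28, D 24. A has a majority (≥27).

A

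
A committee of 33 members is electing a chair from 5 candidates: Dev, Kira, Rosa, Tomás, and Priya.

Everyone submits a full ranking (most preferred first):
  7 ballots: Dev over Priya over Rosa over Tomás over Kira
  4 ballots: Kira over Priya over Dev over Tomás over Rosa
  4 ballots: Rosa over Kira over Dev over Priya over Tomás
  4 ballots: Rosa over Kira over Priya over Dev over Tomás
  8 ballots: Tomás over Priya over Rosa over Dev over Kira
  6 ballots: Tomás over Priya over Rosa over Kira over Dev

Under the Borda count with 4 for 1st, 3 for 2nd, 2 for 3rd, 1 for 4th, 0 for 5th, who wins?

Dev: 7×4 + 4×2 + 4×2 + 4×1 + 8×1 + 6×0 = 56
Kira: 7×0 + 4×4 + 4×3 + 4×3 + 8×0 + 6×1 = 46
Rosa: 7×2 + 4×0 + 4×4 + 4×4 + 8×2 + 6×2 = 74
Tomás: 7×1 + 4×1 + 4×0 + 4×0 + 8×4 + 6×4 = 67
Priya: 7×3 + 4×3 + 4×1 + 4×2 + 8×3 + 6×3 = 87

Priya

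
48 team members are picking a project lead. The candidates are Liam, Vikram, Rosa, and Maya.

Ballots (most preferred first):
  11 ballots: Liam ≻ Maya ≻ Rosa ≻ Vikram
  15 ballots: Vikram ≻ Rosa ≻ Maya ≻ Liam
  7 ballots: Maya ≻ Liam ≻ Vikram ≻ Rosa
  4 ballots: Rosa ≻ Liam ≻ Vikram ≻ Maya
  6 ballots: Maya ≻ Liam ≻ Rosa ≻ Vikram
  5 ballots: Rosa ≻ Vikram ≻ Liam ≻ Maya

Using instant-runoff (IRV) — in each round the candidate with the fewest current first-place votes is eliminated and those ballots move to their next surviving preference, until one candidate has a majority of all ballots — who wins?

Liam

Round 1: Liam 11, Vikram 15, Rosa 9, Maya 13. Rosa eliminated.
Round 2: Liam 15, Vikram 20, Maya 13. Maya eliminated.
Round 3: Liam 28, Vikram 20. Liam has a majority (≥25).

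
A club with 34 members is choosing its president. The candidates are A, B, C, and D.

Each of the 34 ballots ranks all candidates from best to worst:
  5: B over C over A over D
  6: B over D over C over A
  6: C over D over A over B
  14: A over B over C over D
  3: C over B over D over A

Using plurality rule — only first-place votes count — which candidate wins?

A

First-place votes: A 14, B 11, C 9, D 0.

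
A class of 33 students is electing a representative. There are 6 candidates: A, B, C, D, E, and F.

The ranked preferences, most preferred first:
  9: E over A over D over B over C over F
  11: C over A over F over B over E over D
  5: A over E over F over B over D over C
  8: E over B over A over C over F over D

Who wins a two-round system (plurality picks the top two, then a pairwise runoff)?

E

Round 1 first-place votes: A 5, B 0, C 11, D 0, E 17, F 0. E and C advance.
Runoff: E is ranked above C on 22 ballots, C above E on 11.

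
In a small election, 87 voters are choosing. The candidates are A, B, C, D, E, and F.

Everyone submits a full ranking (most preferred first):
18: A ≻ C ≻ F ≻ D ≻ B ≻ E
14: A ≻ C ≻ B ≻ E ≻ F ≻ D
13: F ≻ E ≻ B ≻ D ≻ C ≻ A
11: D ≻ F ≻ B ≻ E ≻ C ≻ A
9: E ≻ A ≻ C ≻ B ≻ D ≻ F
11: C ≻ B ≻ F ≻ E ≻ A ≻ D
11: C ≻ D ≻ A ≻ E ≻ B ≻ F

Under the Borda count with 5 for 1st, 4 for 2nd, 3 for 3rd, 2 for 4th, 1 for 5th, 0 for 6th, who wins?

C

A: 18×5 + 14×5 + 13×0 + 11×0 + 9×4 + 11×1 + 11×3 = 240
B: 18×1 + 14×3 + 13×3 + 11×3 + 9×2 + 11×4 + 11×1 = 205
C: 18×4 + 14×4 + 13×1 + 11×1 + 9×3 + 11×5 + 11×5 = 289
D: 18×2 + 14×0 + 13×2 + 11×5 + 9×1 + 11×0 + 11×4 = 170
E: 18×0 + 14×2 + 13×4 + 11×2 + 9×5 + 11×2 + 11×2 = 191
F: 18×3 + 14×1 + 13×5 + 11×4 + 9×0 + 11×3 + 11×0 = 210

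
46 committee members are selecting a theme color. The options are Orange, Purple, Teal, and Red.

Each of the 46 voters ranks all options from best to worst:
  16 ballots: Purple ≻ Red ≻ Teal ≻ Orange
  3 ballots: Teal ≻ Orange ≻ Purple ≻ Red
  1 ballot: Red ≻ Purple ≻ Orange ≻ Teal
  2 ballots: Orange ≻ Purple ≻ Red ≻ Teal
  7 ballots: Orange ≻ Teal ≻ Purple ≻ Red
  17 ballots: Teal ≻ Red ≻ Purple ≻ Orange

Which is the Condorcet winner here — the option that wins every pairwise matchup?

Teal vs Orange: 36–10
Teal vs Purple: 27–19
Teal vs Red: 27–19
Teal beats every other option.

Teal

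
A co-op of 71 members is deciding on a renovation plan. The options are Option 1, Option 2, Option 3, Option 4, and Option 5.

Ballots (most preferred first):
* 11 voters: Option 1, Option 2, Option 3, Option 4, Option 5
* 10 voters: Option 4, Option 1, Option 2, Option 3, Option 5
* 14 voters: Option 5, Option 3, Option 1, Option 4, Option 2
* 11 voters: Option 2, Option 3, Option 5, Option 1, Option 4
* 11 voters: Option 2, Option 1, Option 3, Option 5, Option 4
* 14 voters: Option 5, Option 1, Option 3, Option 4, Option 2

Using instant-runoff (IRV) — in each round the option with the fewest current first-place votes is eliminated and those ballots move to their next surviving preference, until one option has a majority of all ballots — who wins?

Option 2

Round 1: Option 1 11, Option 2 22, Option 3 0, Option 4 10, Option 5 28. Option 3 eliminated.
Round 2: Option 1 11, Option 2 22, Option 4 10, Option 5 28. Option 4 eliminated.
Round 3: Option 1 21, Option 2 22, Option 5 28. Option 1 eliminated.
Round 4: Option 2 43, Option 5 28. Option 2 has a majority (≥36).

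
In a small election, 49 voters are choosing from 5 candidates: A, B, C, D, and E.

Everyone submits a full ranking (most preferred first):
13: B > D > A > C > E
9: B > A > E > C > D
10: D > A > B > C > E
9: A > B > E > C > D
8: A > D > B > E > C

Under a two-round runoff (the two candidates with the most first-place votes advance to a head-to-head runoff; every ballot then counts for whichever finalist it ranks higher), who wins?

A

Round 1 first-place votes: A 17, B 22, C 0, D 10, E 0. B and A advance.
Runoff: B is ranked above A on 22 ballots, A above B on 27.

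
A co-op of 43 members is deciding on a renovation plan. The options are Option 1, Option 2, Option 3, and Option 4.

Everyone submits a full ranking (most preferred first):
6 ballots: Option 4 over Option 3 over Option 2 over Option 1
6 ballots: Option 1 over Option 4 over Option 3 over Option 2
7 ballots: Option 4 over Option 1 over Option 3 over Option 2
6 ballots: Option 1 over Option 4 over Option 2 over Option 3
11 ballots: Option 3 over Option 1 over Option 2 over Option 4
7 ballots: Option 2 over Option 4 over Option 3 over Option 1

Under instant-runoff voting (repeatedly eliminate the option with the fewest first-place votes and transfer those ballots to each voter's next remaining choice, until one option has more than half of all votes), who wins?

Round 1: Option 1 12, Option 2 7, Option 3 11, Option 4 13. Option 2 eliminated.
Round 2: Option 1 12, Option 3 11, Option 4 20. Option 3 eliminated.
Round 3: Option 1 23, Option 4 20. Option 1 has a majority (≥22).

Option 1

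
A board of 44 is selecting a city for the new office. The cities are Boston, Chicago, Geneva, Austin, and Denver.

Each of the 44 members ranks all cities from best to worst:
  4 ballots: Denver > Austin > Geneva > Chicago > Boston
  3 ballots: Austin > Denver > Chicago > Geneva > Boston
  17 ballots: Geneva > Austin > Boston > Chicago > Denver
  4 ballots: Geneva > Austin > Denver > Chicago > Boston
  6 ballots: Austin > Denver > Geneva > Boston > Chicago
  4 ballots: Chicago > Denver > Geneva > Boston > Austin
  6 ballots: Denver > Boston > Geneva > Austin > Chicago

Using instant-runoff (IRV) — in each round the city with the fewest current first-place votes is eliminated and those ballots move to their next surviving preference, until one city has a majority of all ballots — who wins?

Denver

Round 1: Boston 0, Chicago 4, Geneva 21, Austin 9, Denver 10. Boston eliminated.
Round 2: Chicago 4, Geneva 21, Austin 9, Denver 10. Chicago eliminated.
Round 3: Geneva 21, Austin 9, Denver 14. Austin eliminated.
Round 4: Geneva 21, Denver 23. Denver has a majority (≥23).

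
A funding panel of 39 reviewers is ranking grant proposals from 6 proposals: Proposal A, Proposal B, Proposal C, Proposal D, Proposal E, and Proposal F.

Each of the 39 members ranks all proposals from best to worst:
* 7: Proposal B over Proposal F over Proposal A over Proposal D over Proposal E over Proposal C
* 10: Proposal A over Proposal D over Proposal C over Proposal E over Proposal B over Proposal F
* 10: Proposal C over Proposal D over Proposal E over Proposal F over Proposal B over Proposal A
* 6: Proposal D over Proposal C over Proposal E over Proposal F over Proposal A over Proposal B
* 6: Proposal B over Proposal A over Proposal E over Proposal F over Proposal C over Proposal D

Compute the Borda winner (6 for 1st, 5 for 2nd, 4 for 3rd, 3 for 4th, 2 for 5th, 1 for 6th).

Proposal A: 7×4 + 10×6 + 10×1 + 6×2 + 6×5 = 140
Proposal B: 7×6 + 10×2 + 10×2 + 6×1 + 6×6 = 124
Proposal C: 7×1 + 10×4 + 10×6 + 6×5 + 6×2 = 149
Proposal D: 7×3 + 10×5 + 10×5 + 6×6 + 6×1 = 163
Proposal E: 7×2 + 10×3 + 10×4 + 6×4 + 6×4 = 132
Proposal F: 7×5 + 10×1 + 10×3 + 6×3 + 6×3 = 111

Proposal D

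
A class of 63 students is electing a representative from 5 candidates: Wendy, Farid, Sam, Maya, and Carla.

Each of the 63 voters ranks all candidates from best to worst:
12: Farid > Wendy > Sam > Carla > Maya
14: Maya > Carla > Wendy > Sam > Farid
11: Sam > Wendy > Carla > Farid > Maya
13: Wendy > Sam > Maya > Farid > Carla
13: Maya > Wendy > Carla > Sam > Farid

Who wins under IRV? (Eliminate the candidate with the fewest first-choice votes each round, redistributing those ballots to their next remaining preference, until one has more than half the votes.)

Round 1: Wendy 13, Farid 12, Sam 11, Maya 27, Carla 0. Carla eliminated.
Round 2: Wendy 13, Farid 12, Sam 11, Maya 27. Sam eliminated.
Round 3: Wendy 24, Farid 12, Maya 27. Farid eliminated.
Round 4: Wendy 36, Maya 27. Wendy has a majority (≥32).

Wendy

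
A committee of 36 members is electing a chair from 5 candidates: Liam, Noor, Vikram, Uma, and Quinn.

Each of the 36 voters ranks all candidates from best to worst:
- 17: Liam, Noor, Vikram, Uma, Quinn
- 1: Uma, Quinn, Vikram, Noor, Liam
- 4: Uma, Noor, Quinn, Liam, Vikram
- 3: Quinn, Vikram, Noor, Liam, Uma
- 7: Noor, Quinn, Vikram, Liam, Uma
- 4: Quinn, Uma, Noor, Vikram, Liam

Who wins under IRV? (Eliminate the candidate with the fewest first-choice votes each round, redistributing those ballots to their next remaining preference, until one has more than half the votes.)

Round 1: Liam 17, Noor 7, Vikram 0, Uma 5, Quinn 7. Vikram eliminated.
Round 2: Liam 17, Noor 7, Uma 5, Quinn 7. Uma eliminated.
Round 3: Liam 17, Noor 11, Quinn 8. Quinn eliminated.
Round 4: Liam 17, Noor 19. Noor has a majority (≥19).

Noor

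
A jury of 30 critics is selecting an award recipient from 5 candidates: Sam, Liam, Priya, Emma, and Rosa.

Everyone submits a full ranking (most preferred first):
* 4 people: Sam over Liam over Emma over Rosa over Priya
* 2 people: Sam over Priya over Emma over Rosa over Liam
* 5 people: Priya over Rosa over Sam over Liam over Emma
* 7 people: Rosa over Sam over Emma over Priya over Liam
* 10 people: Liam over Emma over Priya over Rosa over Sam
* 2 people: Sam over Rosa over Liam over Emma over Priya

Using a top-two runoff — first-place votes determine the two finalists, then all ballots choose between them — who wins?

Round 1 first-place votes: Sam 8, Liam 10, Priya 5, Emma 0, Rosa 7. Liam and Sam advance.
Runoff: Liam is ranked above Sam on 10 ballots, Sam above Liam on 20.

Sam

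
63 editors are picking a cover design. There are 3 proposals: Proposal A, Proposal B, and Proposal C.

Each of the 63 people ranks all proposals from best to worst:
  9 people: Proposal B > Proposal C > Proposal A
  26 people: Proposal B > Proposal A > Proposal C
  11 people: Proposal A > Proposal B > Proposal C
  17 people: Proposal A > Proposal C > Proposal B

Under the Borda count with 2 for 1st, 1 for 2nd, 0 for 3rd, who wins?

Proposal A

Proposal A: 9×0 + 26×1 + 11×2 + 17×2 = 82
Proposal B: 9×2 + 26×2 + 11×1 + 17×0 = 81
Proposal C: 9×1 + 26×0 + 11×0 + 17×1 = 26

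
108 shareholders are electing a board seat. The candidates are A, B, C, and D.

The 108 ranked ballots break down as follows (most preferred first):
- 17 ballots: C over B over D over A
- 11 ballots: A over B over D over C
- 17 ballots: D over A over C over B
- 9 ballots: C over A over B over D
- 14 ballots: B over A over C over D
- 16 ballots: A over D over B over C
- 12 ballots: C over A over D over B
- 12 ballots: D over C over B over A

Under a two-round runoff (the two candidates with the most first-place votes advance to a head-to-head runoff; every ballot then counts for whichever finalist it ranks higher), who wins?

Round 1 first-place votes: A 27, B 14, C 38, D 29. C and D advance.
Runoff: C is ranked above D on 52 ballots, D above C on 56.

D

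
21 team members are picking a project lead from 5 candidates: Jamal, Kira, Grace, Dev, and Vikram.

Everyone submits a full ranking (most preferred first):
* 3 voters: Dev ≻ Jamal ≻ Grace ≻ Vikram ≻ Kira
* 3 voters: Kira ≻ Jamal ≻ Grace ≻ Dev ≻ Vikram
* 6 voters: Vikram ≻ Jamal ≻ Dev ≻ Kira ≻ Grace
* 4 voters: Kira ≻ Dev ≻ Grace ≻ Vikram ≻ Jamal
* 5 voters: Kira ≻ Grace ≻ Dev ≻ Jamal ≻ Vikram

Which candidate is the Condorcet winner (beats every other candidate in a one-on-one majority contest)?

Kira vs Jamal: 12–9
Kira vs Grace: 18–3
Kira vs Dev: 12–9
Kira vs Vikram: 12–9
Kira beats every other candidate.

Kira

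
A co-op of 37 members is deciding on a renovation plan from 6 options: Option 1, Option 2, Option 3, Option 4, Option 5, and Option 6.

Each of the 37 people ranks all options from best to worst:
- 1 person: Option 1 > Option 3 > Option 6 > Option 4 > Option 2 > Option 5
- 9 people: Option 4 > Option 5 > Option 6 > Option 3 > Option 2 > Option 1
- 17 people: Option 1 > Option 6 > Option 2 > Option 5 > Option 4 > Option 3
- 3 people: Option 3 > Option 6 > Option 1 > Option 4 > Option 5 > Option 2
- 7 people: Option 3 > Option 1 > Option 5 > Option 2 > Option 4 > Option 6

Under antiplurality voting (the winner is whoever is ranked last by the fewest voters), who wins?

Last-place votes: Option 1 9, Option 2 3, Option 3 17, Option 4 0, Option 5 1, Option 6 7.

Option 4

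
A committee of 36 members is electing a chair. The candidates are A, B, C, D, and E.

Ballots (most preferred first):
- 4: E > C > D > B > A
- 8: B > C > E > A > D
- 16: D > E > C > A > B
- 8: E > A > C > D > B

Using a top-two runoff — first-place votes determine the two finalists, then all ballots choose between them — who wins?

Round 1 first-place votes: A 0, B 8, C 0, D 16, E 12. D and E advance.
Runoff: D is ranked above E on 16 ballots, E above D on 20.

E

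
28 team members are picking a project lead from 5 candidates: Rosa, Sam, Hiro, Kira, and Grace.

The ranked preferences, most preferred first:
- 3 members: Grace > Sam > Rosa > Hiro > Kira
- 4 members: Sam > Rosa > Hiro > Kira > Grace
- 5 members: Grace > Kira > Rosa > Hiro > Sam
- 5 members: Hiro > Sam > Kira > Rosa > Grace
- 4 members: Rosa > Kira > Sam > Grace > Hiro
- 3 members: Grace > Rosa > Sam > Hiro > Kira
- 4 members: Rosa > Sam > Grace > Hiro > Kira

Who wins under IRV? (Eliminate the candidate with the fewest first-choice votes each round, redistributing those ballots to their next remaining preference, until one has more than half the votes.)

Rosa

Round 1: Rosa 8, Sam 4, Hiro 5, Kira 0, Grace 11. Kira eliminated.
Round 2: Rosa 8, Sam 4, Hiro 5, Grace 11. Sam eliminated.
Round 3: Rosa 12, Hiro 5, Grace 11. Hiro eliminated.
Round 4: Rosa 17, Grace 11. Rosa has a majority (≥15).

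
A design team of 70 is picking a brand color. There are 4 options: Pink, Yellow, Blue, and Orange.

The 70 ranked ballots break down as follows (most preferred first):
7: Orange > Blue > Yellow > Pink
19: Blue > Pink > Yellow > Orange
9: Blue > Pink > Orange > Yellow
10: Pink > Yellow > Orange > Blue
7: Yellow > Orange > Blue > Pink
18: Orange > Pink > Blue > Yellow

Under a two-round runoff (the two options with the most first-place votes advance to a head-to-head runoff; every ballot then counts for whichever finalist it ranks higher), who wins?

Orange

Round 1 first-place votes: Pink 10, Yellow 7, Blue 28, Orange 25. Blue and Orange advance.
Runoff: Blue is ranked above Orange on 28 ballots, Orange above Blue on 42.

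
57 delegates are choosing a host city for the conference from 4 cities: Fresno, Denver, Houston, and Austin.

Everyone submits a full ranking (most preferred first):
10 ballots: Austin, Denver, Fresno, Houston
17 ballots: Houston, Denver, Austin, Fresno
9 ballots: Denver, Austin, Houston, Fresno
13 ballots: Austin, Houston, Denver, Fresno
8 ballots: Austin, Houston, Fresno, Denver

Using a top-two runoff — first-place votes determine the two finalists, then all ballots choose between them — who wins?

Round 1 first-place votes: Fresno 0, Denver 9, Houston 17, Austin 31. Austin and Houston advance.
Runoff: Austin is ranked above Houston on 40 ballots, Houston above Austin on 17.

Austin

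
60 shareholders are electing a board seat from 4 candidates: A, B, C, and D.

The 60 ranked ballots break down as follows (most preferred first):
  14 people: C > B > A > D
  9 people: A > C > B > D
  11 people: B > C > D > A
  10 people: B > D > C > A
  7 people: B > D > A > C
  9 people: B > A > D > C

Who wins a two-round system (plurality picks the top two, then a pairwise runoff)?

Round 1 first-place votes: A 9, B 37, C 14, D 0. B and C advance.
Runoff: B is ranked above C on 37 ballots, C above B on 23.

B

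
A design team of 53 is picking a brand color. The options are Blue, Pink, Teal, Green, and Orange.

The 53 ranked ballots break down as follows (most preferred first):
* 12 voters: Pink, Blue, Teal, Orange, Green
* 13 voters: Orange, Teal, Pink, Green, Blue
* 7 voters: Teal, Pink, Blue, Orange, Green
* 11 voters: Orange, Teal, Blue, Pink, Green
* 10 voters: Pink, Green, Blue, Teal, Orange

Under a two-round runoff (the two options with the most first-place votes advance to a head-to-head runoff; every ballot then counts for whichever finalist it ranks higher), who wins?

Pink

Round 1 first-place votes: Blue 0, Pink 22, Teal 7, Green 0, Orange 24. Orange and Pink advance.
Runoff: Orange is ranked above Pink on 24 ballots, Pink above Orange on 29.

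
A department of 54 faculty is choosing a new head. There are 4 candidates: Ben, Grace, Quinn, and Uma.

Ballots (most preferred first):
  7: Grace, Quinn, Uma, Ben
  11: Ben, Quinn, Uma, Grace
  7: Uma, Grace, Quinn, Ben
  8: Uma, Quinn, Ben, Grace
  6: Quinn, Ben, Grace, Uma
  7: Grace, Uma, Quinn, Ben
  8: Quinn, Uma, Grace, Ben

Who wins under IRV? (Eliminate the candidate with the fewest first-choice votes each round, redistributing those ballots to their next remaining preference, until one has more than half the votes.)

Quinn

Round 1: Ben 11, Grace 14, Quinn 14, Uma 15. Ben eliminated.
Round 2: Grace 14, Quinn 25, Uma 15. Grace eliminated.
Round 3: Quinn 32, Uma 22. Quinn has a majority (≥28).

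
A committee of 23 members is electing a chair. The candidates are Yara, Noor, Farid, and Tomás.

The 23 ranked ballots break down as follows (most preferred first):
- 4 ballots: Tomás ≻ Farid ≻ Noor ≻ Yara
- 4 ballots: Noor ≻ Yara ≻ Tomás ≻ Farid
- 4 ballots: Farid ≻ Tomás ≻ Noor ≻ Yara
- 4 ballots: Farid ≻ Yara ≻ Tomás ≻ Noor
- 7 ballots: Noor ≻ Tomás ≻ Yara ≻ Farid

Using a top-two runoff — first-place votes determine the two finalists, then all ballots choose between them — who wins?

Farid

Round 1 first-place votes: Yara 0, Noor 11, Farid 8, Tomás 4. Noor and Farid advance.
Runoff: Noor is ranked above Farid on 11 ballots, Farid above Noor on 12.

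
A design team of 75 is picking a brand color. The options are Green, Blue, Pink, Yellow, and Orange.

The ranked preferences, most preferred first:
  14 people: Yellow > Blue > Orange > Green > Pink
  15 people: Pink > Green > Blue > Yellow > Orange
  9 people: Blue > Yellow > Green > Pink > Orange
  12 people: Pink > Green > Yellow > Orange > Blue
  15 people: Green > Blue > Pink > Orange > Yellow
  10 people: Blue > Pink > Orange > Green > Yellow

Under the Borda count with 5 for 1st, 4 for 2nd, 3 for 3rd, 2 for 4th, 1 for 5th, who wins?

Blue

Green: 14×2 + 15×4 + 9×3 + 12×4 + 15×5 + 10×2 = 258
Blue: 14×4 + 15×3 + 9×5 + 12×1 + 15×4 + 10×5 = 268
Pink: 14×1 + 15×5 + 9×2 + 12×5 + 15×3 + 10×4 = 252
Yellow: 14×5 + 15×2 + 9×4 + 12×3 + 15×1 + 10×1 = 197
Orange: 14×3 + 15×1 + 9×1 + 12×2 + 15×2 + 10×3 = 150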